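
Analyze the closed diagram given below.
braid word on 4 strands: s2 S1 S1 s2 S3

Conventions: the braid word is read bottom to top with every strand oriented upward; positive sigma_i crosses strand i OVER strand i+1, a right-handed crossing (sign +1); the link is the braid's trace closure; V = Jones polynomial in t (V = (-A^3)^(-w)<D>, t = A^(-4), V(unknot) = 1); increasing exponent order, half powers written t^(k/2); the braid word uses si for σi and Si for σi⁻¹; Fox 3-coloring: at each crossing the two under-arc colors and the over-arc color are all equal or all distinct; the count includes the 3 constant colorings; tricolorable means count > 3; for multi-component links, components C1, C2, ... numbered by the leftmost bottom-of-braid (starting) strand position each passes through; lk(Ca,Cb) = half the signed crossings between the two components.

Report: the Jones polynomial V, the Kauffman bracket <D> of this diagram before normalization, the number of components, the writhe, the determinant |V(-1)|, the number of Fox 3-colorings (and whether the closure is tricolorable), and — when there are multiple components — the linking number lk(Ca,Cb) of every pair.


Jones polynomial: V(t) = t^-2 + 2 + t^2
<D> = -A^-11 - 2A^-3 - A^5; writhe -1
components 3, writhe -1 (5 crossings)
linking number lk(C1,C2) = 0
lk(C1,C3): -1
lk(C2,C3) = +1
3-colorings: 3 of 3^5, det 4 — not tricolorable
note: w = -1 shifts under R1 moves; the (-A^3)^(1) factor cancels that in V


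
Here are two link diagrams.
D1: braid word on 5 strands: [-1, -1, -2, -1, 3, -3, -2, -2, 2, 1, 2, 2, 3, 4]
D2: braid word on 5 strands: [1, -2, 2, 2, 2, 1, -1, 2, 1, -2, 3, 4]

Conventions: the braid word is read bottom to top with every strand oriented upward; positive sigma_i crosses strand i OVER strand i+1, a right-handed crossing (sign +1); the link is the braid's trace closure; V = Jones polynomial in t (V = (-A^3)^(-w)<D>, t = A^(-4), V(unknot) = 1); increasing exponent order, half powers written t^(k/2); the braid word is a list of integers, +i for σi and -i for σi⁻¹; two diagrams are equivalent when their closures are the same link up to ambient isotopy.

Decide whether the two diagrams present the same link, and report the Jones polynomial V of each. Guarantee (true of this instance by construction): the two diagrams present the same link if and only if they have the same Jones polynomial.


equivalent: no
V(D1) = -t^-4 + t^-3 + t^-1  (w 0, c 14, <D> = A^4 + A^12 - A^16)
V(D2) = t - t^2 + 2t^3 - t^4 + t^5 - t^6  [12 crossings, <D> = -A^-6 + A^-2 - A^2 + 2A^6 - A^10 + A^14, w = +6]
key observation: V(t) takes 2 values over 2 diagrams, fixing the grouping


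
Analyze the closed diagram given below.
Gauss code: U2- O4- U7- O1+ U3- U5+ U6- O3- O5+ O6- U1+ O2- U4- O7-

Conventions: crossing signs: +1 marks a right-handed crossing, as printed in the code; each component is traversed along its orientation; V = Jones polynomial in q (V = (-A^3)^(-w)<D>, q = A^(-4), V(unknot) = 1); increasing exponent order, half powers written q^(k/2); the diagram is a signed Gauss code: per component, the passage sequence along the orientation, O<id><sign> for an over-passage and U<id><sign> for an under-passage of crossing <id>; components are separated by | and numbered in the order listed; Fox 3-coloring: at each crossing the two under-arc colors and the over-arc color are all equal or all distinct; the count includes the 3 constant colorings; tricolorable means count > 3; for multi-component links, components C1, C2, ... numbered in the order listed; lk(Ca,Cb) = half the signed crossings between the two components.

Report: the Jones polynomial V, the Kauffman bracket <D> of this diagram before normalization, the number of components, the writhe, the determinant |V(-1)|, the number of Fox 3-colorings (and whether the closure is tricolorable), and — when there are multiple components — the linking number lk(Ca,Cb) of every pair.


Jones polynomial: V(q) = -q^-4 + q^-3 + q^-1
<D> = -A^-5 - A^3 + A^7; writhe -3
components 1, writhe -3 (7 crossings)
3-colorings: 9 of 3^7, det 3 — tricolorable
note: det 3 = |V(-1)|; divisible by 3, so tricolorable


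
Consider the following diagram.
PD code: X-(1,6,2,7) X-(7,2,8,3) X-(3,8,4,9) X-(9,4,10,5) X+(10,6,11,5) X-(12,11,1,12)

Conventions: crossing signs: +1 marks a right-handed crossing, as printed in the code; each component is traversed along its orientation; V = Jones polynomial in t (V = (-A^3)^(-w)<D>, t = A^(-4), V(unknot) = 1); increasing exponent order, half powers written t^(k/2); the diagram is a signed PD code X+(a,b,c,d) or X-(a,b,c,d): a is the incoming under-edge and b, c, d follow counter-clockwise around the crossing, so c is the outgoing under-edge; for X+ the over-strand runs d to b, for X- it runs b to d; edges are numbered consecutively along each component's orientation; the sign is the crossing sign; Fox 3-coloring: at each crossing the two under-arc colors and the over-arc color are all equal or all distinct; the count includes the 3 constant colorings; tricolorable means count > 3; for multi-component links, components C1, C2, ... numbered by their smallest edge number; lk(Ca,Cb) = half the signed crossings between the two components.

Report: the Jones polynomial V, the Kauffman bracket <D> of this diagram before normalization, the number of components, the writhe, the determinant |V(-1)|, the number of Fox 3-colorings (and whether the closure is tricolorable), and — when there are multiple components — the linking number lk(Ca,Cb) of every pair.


V = -t^-4 + t^-3 + t^-1
<D> = A^-8 + 1 - A^4 (w = -4)
1 component over 6 crossings, w = -4
9 Fox colorings among 3^6, |V(-1)| = 3: tricolorable
why: the span of V is 3, forcing >= 3 crossings in any diagram


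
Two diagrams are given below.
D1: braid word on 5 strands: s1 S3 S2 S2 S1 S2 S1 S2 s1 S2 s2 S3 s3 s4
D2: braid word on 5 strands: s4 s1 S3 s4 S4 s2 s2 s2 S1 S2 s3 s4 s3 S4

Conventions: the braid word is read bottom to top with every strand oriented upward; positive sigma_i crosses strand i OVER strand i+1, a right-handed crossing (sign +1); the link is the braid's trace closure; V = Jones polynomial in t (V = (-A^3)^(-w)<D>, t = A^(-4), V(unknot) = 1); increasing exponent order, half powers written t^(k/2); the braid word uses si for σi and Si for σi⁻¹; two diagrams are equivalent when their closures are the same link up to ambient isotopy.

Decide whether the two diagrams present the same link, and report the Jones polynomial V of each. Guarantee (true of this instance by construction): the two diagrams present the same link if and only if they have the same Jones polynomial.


equivalent: no
V(D1) = -t^-6 + t^-5 - t^-4 + 2t^-3 - t^-2 + t^-1  (w -4, c 14, <D> = A^-8 - A^-4 + 2 - A^4 + A^8 - A^12)
D2 (bracket -A^-4 + 1 + A^8; 14 crossings at w = +4): V = t + t^3 - t^4
why: V(t) takes 2 values over 2 diagrams, fixing the grouping


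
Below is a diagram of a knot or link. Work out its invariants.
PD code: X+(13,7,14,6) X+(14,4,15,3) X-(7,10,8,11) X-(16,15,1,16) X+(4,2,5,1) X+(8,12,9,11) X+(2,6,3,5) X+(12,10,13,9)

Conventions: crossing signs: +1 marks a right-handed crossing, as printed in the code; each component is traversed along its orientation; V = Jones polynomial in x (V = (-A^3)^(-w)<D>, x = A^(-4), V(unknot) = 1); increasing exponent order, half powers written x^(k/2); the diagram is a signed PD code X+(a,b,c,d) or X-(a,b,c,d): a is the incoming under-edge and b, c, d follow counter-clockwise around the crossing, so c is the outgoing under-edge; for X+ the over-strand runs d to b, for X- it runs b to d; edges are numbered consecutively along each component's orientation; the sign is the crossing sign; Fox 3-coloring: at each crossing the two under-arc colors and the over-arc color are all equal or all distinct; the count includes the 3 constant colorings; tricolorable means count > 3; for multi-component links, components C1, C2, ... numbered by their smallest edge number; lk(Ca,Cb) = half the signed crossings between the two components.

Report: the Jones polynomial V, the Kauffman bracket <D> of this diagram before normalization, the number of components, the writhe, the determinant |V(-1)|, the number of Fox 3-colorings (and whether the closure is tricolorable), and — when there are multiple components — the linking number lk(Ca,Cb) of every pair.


V = x + x^3 - x^4
<D> = -A^-4 + 1 + A^8 (w = +4)
1 component over 8 crossings, w = +4
9 Fox colorings among 3^8, |V(-1)| = 3: tricolorable
why: w = +4 (over 8 crossings) is diagram-only; (-A^3)^(-4) removes it from V


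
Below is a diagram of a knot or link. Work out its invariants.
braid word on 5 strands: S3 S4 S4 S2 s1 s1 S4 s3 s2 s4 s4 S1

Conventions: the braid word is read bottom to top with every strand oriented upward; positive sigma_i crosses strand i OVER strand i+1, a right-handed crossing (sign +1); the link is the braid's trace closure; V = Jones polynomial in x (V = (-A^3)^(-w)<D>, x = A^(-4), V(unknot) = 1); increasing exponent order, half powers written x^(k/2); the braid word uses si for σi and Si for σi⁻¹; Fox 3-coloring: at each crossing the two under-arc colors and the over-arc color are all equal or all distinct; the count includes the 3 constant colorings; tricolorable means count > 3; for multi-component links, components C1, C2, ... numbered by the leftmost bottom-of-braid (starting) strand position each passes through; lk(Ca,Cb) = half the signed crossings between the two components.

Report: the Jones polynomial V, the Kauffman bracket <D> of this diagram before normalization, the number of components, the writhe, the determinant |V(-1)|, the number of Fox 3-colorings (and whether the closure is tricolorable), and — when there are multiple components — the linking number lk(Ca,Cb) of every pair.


V = -x^-3 + 2x^-2 - 2x^-1 + 3 - 2x + 2x^2 - x^3
<D> = -A^-12 + 2A^-8 - 2A^-4 + 3 - 2A^4 + 2A^8 - A^12 (w = 0)
1 component over 12 crossings, w = 0
3 Fox colorings among 3^12, |V(-1)| = 13: not tricolorable
why: the span of V is 6, forcing >= 6 crossings in any diagram


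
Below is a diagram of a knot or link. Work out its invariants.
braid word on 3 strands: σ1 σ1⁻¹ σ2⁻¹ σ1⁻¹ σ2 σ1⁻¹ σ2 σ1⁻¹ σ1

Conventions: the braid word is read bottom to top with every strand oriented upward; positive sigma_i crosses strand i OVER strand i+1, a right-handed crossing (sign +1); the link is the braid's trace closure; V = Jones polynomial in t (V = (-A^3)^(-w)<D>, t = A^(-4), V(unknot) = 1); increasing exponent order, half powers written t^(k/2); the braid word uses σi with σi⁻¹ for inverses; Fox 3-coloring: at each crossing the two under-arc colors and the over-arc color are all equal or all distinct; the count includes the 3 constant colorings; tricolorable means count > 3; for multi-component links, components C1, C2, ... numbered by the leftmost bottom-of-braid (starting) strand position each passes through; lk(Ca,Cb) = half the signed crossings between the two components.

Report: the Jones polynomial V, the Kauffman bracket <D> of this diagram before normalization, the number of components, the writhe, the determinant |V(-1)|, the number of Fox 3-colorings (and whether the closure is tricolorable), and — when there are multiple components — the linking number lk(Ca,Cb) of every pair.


V(t) = -t^(-5/2) - t^(-1/2)
bracket: A^-1 + A^7, w = -1
2 components, writhe -1, over 9 crossings
lk(C1,C2) = -1
det 2, colorings 3 of 3^9 — not tricolorable
observation: det 2 = |V(-1)|; not divisible by 3, so not tricolorable


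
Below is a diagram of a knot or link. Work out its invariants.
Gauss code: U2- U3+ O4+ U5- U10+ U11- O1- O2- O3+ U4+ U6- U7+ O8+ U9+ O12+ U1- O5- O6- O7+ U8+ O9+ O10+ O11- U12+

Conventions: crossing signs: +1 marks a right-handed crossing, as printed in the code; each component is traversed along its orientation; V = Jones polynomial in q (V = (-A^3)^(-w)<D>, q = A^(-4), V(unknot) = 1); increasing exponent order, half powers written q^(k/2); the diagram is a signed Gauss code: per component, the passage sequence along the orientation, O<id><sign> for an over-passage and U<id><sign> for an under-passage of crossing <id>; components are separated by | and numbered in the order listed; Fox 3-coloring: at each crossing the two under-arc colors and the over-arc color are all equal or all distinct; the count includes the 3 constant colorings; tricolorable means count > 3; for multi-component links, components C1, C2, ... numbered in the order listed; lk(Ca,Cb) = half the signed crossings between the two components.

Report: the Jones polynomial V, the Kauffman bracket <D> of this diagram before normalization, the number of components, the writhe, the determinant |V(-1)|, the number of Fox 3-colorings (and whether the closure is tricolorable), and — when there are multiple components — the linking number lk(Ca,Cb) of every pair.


V(q) = q^-1 - 1 + 2q - 2q^2 + 2q^3 - 2q^4 + q^5
bracket: A^-14 - 2A^-10 + 2A^-6 - 2A^-2 + 2A^2 - A^6 + A^10, w = +2
1 component, writhe +2, over 12 crossings
det 11, colorings 3 of 3^12 — not tricolorable
observation: |V(-1)| = 11: so not tricolorable, since 3 does not divide 11


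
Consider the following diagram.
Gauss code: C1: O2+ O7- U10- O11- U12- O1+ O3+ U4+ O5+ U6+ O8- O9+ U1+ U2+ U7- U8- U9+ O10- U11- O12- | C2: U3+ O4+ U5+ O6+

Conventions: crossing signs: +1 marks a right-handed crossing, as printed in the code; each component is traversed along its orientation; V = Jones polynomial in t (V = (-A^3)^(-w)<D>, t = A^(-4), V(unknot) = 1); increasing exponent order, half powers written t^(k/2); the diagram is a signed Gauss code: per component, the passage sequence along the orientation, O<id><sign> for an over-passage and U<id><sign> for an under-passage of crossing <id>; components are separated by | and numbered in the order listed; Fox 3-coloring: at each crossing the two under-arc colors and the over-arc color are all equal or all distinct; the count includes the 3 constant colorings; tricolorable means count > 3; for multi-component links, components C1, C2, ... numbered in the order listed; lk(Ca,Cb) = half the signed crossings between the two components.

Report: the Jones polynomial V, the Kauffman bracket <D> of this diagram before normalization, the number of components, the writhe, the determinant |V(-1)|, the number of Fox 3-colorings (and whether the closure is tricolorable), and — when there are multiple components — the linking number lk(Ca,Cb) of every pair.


V = t^(-5/2) - t^(-3/2) + t^(-1/2) - 3t^(1/2) + 2t^(3/2) - 2t^(5/2) + t^(7/2) - t^(9/2)
<D> = -A^-12 + A^-8 - 2A^-4 + 2 - 3A^4 + A^8 - A^12 + A^16 (w = +2)
2 components over 12 crossings, w = +2
lk(C1,C2): +2
9 Fox colorings among 3^12, |V(-1)| = 12: tricolorable
why: summing lk over 1 pair gives +2


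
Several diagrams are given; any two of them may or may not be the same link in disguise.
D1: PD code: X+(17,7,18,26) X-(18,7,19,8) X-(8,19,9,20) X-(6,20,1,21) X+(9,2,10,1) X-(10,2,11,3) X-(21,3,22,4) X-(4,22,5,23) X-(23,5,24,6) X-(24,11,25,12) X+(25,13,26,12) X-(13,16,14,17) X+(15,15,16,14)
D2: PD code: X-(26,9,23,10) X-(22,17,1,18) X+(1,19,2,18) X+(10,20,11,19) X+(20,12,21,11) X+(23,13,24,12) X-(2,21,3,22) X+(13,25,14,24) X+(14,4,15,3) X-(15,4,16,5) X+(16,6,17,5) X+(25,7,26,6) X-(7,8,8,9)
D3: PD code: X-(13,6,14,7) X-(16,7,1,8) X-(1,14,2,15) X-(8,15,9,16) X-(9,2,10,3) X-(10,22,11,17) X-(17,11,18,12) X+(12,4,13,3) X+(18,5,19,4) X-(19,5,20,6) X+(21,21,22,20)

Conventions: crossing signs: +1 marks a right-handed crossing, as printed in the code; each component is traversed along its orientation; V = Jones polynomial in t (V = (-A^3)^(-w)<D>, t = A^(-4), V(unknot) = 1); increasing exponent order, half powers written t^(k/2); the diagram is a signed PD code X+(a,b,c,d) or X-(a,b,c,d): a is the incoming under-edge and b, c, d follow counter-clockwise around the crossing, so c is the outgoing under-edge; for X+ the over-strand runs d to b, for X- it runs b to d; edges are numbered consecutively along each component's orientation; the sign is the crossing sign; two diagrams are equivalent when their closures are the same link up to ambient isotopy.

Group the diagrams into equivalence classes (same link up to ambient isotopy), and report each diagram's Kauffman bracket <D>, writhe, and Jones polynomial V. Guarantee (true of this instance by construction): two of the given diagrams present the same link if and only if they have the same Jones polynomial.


equivalence classes: {D1} | {D2} | {D3}
D1 (bracket A^-9 + A^-1 - A^3 + A^7; 13 crossings at w = -5): V = -t^(-11/2) + t^(-9/2) - t^(-7/2) - t^(-3/2)
D2 (bracket -A^-17 + A^-13 - A^-9 + 2A^-5 + A^3; 13 crossings at w = +3): V = -t^(3/2) - 2t^(7/2) + t^(9/2) - t^(11/2) + t^(13/2)
V(D3) = t^(-13/2) - t^(-11/2) + t^(-9/2) - 2t^(-7/2) - t^(-3/2)  (w -5, c 11, <D> = A^-9 + 2A^-1 - A^3 + A^7 - A^11)
observation: comparing 3 Jones polynomials yields 3 groups


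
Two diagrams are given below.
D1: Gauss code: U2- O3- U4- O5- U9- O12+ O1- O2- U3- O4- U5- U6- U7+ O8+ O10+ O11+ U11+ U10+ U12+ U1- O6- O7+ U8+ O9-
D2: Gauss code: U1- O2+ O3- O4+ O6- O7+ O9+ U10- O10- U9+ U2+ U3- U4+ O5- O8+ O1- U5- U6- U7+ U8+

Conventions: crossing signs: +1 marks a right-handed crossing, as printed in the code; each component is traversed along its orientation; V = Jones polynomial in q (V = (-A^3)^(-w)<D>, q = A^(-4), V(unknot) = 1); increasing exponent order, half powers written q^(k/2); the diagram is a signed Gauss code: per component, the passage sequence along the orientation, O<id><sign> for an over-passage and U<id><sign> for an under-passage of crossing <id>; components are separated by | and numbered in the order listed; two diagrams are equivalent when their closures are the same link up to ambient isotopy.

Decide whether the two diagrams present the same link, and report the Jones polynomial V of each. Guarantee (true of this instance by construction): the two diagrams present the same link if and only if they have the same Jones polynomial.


same link: no
V(D1) = -q^-7 + q^-6 - q^-5 + q^-4 + q^-2  [12 crossings, <D> = A^2 + A^10 - A^14 + A^18 - A^22, w = -2]
D2 (bracket 1; 10 crossings at w = 0): V = 1
note: V(q) takes 2 values over 2 diagrams, fixing the grouping


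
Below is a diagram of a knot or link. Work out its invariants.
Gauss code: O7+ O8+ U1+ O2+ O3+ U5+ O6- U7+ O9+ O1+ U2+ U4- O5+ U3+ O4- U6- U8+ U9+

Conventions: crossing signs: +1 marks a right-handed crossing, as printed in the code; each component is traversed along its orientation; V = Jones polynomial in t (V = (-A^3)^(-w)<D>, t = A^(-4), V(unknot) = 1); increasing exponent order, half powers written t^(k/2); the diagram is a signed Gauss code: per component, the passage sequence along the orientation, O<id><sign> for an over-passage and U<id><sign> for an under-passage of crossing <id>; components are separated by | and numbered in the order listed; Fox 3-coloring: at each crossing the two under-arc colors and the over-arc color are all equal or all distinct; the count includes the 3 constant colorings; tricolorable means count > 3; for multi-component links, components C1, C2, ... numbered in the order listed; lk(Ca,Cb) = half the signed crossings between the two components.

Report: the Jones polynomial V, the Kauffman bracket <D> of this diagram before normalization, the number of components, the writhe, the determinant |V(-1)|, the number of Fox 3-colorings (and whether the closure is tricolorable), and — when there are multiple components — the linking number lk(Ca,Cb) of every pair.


V(t) = t - t^2 + 2t^3 - t^4 + t^5 - t^6
bracket: A^-9 - A^-5 + A^-1 - 2A^3 + A^7 - A^11, w = +5
1 component, writhe +5, over 9 crossings
det 7, colorings 3 of 3^9 — not tricolorable
observation: |V(-1)| = 7: so not tricolorable, since 3 does not divide 7


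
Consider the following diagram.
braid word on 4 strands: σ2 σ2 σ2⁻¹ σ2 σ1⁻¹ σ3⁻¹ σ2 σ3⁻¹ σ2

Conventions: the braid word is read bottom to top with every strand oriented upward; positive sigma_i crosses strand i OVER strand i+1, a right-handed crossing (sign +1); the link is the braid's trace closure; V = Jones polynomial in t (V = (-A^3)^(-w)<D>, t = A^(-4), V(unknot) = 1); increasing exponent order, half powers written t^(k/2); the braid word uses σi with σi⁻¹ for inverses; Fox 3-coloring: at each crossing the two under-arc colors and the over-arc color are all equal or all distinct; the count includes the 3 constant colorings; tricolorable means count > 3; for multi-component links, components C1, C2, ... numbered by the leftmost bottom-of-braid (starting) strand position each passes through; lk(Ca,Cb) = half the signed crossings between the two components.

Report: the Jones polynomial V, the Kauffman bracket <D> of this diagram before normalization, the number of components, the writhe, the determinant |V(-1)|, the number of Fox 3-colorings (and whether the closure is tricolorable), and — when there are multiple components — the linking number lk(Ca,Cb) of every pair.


Jones polynomial: V(t) = t^-1 - 1 + 2t - 2t^2 + 2t^3 - 2t^4 + t^5
<D> = -A^-17 + 2A^-13 - 2A^-9 + 2A^-5 - 2A^-1 + A^3 - A^7; writhe +1
components 1, writhe +1 (9 crossings)
3-colorings: 3 of 3^9, det 11 — not tricolorable
note: |V(-1)| = 11: so not tricolorable, since 3 does not divide 11


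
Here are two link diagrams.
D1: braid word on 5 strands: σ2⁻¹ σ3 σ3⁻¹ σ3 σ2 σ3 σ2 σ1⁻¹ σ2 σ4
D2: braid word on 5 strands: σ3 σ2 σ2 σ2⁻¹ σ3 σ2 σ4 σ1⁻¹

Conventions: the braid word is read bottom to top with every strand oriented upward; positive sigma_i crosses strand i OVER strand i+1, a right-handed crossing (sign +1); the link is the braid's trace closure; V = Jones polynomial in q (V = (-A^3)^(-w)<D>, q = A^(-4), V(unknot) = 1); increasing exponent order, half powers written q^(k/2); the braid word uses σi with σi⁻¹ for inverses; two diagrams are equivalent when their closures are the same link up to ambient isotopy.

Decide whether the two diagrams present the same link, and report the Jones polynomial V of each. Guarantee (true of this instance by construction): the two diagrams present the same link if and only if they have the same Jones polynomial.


equivalent: yes
V(D1) = q + q^3 - q^4  (w +4, c 10, <D> = -A^-4 + 1 + A^8)
V(D2) = q + q^3 - q^4  (w +4, c 8, <D> = -A^-4 + 1 + A^8)
why: one V(q) for all 2 diagrams — one class (guaranteed)


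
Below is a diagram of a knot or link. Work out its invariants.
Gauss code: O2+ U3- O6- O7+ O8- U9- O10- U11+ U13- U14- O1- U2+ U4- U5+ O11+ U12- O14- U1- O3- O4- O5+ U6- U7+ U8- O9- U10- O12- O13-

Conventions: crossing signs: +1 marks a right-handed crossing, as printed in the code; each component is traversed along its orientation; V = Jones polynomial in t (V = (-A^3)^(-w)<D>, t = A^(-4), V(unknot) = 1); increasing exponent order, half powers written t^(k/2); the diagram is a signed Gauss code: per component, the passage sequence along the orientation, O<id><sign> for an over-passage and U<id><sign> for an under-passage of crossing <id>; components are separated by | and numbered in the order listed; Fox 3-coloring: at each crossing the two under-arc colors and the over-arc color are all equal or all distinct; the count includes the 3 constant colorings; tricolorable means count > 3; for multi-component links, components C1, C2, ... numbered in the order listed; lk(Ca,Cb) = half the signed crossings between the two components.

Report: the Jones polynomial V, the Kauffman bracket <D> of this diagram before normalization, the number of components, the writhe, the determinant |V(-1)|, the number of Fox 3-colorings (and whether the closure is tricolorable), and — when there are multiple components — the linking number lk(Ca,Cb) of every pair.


V = -t^-7 + t^-6 - t^-5 + t^-4 + t^-2
<D> = A^-10 + A^-2 - A^2 + A^6 - A^10 (w = -6)
1 component over 14 crossings, w = -6
3 Fox colorings among 3^14, |V(-1)| = 5: not tricolorable
why: det 5 = |V(-1)|; not divisible by 3, so not tricolorable


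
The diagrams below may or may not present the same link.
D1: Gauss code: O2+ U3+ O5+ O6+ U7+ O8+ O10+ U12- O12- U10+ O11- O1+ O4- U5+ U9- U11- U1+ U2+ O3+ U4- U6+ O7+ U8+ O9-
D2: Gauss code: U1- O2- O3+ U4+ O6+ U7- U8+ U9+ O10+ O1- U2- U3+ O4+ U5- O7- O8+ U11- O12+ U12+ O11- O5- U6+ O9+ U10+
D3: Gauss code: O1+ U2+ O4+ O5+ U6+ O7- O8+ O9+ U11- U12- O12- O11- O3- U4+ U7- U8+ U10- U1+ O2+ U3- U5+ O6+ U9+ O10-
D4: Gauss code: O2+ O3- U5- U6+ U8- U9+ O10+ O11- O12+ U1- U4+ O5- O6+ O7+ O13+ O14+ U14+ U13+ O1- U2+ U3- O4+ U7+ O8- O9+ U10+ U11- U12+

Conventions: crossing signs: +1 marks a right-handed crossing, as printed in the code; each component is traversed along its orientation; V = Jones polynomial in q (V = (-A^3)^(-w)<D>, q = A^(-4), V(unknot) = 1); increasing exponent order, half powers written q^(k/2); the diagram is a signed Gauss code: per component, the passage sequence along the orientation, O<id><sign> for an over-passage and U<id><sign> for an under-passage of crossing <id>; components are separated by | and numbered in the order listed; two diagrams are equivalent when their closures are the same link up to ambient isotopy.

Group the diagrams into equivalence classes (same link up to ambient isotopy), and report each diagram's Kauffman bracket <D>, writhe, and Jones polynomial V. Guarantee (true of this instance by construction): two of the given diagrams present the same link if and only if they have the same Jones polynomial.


grouping into links: {D1, D3} | {D2} | {D4}
V(D1) = q - q^2 + 2q^3 - q^4 + q^5 - q^6  (w +4, c 12, <D> = -A^-12 + A^-8 - A^-4 + 2 - A^4 + A^8)
V(D2) = q + q^3 - q^4  (w +2, c 12, <D> = -A^-10 + A^-6 + A^2)
D3 (bracket -A^-18 + A^-14 - A^-10 + 2A^-6 - A^-2 + A^2; 12 crossings at w = +2): V = q - q^2 + 2q^3 - q^4 + q^5 - q^6
D4 (bracket A^12; 14 crossings at w = +4): V = 1
key observation: 3 classes among 4 diagrams; unequal V(q) rules out equality


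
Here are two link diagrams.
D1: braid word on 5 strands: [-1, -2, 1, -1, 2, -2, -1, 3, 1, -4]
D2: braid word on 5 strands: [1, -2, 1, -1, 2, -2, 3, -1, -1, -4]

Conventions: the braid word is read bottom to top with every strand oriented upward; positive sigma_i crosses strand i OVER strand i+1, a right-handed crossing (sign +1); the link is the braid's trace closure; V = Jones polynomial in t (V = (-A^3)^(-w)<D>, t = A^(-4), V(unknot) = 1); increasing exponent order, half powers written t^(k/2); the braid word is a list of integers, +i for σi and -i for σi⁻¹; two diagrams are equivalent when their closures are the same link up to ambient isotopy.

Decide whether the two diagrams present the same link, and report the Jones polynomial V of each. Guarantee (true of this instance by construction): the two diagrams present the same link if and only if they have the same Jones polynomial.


equivalent: yes
V(D1) = 1  (w -2, c 10, <D> = A^-6)
V(D2) = 1  [10 crossings, <D> = A^-6, w = -2]
key observation: Markov moves rewrite D1 (10 crossings) into D2 (10)


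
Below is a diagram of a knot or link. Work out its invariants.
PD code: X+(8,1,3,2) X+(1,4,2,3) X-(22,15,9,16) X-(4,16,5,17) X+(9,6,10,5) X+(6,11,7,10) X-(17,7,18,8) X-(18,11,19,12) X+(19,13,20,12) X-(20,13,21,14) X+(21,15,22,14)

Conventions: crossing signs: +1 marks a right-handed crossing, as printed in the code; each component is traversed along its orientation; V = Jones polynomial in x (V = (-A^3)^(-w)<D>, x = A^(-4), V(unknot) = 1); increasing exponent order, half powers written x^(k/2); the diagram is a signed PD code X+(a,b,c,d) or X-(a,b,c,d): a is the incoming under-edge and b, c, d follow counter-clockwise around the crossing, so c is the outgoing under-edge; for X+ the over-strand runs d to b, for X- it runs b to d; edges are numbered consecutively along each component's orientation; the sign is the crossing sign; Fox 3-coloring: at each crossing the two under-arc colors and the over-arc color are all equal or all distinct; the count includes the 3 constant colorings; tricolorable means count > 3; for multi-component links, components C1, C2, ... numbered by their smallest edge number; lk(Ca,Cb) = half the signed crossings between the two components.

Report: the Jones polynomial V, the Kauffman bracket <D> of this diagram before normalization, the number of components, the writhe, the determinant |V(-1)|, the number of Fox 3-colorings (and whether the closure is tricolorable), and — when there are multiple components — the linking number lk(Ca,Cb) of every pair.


Jones polynomial: V(x) = 1 + x + x^2 + x^3
<D> = -A^-9 - A^-5 - A^-1 - A^3; writhe +1
components 3, writhe +1 (11 crossings)
linking number lk(C1,C2) = +1
lk(C1,C3): 0
lk(C2,C3) = 0
3-colorings: 9 of 3^11, det 0 — tricolorable
note: the 3 component pairs carry total linking +1


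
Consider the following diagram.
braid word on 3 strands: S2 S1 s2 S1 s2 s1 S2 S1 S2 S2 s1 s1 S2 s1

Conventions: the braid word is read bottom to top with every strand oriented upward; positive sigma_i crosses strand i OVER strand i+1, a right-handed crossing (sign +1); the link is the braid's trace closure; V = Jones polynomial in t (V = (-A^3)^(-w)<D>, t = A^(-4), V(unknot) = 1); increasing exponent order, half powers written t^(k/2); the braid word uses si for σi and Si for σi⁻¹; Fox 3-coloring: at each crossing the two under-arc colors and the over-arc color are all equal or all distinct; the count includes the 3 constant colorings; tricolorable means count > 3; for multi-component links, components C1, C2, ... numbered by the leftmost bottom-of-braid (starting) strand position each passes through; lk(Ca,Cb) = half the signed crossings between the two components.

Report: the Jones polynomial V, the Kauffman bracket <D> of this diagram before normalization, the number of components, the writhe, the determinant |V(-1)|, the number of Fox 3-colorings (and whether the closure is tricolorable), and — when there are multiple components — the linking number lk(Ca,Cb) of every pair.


Jones polynomial: V(t) = t^-6 - 2t^-5 + 3t^-4 - 4t^-3 + 4t^-2 - 4t^-1 + 4 - 2t + t^2
<D> = A^-14 - 2A^-10 + 4A^-6 - 4A^-2 + 4A^2 - 4A^6 + 3A^10 - 2A^14 + A^18; writhe -2
components 1, writhe -2 (14 crossings)
3-colorings: 3 of 3^14, det 25 — not tricolorable
note: w = -2 (over 14 crossings) is diagram-only; (-A^3)^(2) removes it from V


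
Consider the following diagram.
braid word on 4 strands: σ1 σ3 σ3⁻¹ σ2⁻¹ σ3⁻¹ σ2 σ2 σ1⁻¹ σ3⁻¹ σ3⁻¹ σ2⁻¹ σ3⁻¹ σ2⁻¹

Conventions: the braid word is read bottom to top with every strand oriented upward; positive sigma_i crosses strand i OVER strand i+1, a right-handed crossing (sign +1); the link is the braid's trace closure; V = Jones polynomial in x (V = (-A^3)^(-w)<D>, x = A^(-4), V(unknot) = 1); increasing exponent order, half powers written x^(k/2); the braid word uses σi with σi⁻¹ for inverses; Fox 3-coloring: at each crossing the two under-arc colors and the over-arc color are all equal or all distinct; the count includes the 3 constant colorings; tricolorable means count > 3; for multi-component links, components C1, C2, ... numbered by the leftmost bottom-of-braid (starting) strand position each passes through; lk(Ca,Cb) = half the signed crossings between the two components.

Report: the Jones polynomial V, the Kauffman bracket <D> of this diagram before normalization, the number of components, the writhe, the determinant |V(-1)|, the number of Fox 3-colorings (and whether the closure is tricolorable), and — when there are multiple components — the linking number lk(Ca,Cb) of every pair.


Jones polynomial: V(x) = -x^-4 + x^-3 + x^-1
<D> = -A^-11 - A^-3 + A; writhe -5
components 1, writhe -5 (13 crossings)
3-colorings: 9 of 3^13, det 3 — tricolorable
note: w = -5 shifts under R1 moves; the (-A^3)^(5) factor cancels that in V


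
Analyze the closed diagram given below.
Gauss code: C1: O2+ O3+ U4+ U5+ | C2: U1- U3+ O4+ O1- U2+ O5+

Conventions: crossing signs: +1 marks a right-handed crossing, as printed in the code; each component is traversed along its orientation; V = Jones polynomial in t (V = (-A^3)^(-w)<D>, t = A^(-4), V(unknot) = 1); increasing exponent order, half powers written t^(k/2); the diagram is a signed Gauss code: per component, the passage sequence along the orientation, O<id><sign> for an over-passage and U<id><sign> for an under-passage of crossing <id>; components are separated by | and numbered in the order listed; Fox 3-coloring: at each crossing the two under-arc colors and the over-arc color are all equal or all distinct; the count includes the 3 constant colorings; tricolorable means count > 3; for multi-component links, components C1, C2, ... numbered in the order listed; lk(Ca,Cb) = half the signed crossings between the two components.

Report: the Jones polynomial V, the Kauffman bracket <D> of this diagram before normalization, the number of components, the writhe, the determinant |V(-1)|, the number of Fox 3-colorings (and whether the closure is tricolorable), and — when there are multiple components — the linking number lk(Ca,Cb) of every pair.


V(t) = -t^(1/2) + t^(3/2) - t^(5/2) - t^(9/2)
bracket: A^-9 + A^-1 - A^3 + A^7, w = +3
2 components, writhe +3, over 5 crossings
lk(C1,C2) = +2
det 4, colorings 3 of 3^5 — not tricolorable
observation: |V(-1)| = 4: so not tricolorable, since 3 does not divide 4


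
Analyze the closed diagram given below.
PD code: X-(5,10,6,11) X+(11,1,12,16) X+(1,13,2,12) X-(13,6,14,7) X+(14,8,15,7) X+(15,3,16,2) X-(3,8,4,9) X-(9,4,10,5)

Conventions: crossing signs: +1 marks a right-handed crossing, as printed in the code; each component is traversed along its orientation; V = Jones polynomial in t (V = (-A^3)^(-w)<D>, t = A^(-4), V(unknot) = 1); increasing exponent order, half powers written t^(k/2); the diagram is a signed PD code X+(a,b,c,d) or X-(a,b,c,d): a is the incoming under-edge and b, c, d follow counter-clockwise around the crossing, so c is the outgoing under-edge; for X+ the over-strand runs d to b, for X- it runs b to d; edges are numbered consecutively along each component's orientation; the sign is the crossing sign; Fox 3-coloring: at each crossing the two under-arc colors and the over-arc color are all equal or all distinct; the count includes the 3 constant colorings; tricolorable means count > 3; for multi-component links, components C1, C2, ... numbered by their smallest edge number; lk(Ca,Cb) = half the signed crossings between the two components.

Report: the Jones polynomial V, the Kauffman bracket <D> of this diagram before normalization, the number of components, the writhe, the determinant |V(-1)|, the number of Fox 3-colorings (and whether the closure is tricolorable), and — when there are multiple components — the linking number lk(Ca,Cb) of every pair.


V = -t^-3 + t^-2 - t^-1 + 3 - t + t^2 - t^3
<D> = -A^-12 + A^-8 - A^-4 + 3 - A^4 + A^8 - A^12 (w = 0)
1 component over 8 crossings, w = 0
27 Fox colorings among 3^8, |V(-1)| = 9: tricolorable
why: w = 0 shifts under R1 moves; the (-A^3)^(0) factor cancels that in V


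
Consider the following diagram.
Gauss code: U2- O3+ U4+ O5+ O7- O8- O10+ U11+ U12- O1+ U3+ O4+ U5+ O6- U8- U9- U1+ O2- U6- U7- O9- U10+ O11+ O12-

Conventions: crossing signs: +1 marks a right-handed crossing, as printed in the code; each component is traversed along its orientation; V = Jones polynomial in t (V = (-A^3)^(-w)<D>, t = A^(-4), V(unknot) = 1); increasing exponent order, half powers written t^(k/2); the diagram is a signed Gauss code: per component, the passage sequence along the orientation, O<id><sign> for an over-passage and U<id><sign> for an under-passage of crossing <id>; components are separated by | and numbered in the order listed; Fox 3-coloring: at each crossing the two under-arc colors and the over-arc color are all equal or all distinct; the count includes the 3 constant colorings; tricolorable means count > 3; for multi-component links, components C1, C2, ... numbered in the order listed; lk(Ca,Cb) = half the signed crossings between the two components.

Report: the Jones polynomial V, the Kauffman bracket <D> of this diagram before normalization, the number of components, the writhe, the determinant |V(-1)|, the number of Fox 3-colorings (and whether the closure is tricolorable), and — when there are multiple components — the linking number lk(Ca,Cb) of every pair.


Jones polynomial: V(t) = -t^-3 + t^-2 - t^-1 + 3 - t + t^2 - t^3
<D> = -A^-12 + A^-8 - A^-4 + 3 - A^4 + A^8 - A^12; writhe 0
components 1, writhe 0 (12 crossings)
3-colorings: 27 of 3^12, det 9 — tricolorable
note: palindromic: swapping t for 1/t fixes V


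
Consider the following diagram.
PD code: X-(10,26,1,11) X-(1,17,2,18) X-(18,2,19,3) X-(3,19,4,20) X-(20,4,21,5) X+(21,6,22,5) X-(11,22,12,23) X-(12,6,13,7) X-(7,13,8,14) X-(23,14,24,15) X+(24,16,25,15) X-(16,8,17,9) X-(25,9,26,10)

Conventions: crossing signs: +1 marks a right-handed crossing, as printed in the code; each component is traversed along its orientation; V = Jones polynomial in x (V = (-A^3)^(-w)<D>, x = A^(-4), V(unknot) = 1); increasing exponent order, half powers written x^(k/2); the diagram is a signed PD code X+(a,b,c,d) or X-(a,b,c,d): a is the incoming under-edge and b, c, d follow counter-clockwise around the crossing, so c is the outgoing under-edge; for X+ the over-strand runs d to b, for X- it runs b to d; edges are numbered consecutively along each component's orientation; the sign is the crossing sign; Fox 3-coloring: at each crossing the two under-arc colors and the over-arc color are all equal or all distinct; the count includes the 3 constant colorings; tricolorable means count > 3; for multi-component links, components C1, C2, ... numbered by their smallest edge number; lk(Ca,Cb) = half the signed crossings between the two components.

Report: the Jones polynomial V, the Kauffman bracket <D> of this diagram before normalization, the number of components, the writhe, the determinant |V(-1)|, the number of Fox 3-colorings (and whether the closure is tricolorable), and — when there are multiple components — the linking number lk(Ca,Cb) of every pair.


V(x) = -x^(-21/2) + x^(-15/2) - x^(-11/2) - x^(-7/2)
bracket: A^-13 + A^-5 - A^3 + A^15, w = -9
2 components, writhe -9, over 13 crossings
lk(C1,C2) = -4
det 0, colorings 27 of 3^13 — tricolorable
observation: the 1 component pair carries total linking -4


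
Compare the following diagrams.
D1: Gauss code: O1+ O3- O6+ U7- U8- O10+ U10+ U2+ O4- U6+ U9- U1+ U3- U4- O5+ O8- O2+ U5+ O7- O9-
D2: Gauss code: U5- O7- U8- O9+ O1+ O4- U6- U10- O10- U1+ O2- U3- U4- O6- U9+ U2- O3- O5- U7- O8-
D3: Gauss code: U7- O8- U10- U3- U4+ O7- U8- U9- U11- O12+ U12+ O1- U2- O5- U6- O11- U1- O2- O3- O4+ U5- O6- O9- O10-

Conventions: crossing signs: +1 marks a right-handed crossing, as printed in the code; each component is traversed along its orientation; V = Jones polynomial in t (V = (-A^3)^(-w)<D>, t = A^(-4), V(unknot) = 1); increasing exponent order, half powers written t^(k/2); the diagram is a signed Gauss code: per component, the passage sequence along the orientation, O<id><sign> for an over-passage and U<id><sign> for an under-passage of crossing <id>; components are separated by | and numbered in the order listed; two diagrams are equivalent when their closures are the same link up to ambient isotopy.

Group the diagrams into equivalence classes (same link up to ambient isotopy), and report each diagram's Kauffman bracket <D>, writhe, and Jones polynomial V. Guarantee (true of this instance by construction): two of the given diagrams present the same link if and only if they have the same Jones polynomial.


grouping into links: {D1} | {D2} | {D3}
V(D1) = 1  (w 0, c 10, <D> = 1)
D2 (bracket A^-10 + 2A^-2 - 2A^2 + A^6 - 2A^10 + A^14; 10 crossings at w = -6): V = t^-8 - 2t^-7 + t^-6 - 2t^-5 + 2t^-4 + t^-2
V(D3) = t^-11 - 2t^-10 + 2t^-9 - 3t^-8 + 2t^-7 - 2t^-6 + 2t^-5 + t^-3  [12 crossings, <D> = A^-12 + 2A^-4 - 2 + 2A^4 - 3A^8 + 2A^12 - 2A^16 + A^20, w = -8]
why: V(t) takes 3 values over 3 diagrams, fixing the grouping


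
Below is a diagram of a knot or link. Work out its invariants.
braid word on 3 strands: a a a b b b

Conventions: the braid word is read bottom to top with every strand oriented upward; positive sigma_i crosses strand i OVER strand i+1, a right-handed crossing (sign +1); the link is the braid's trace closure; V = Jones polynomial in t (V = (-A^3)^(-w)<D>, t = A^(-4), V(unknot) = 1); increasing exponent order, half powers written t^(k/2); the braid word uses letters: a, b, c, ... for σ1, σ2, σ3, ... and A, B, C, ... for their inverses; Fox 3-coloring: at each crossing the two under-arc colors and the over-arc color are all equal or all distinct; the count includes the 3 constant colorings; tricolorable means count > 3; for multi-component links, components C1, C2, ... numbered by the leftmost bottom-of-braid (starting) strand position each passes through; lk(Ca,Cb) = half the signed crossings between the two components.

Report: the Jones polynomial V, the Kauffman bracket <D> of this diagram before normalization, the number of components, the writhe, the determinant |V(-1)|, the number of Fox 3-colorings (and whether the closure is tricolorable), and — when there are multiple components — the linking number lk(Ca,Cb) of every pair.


Jones polynomial: V(t) = t^2 + 2t^4 - 2t^5 + t^6 - 2t^7 + t^8
<D> = A^-14 - 2A^-10 + A^-6 - 2A^-2 + 2A^2 + A^10; writhe +6
components 1, writhe +6 (6 crossings)
3-colorings: 27 of 3^6, det 9 — tricolorable
note: |V(-1)| = 9: so tricolorable, since 3 divides 9
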